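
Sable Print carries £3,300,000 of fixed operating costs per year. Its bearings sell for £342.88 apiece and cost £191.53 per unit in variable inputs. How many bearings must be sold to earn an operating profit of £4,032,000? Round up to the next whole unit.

Contribution margin per unit = £342.88 − £191.53 = £151.35.
Required volume = (fixed costs + target profit) ÷ CM = (£3,300,000 + £4,032,000) ÷ £151.35 = 48,444.00, so 48,445 bearings.

48,445 bearings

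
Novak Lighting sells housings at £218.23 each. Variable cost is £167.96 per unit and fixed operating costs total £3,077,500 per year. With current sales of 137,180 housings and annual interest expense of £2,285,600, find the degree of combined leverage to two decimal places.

Contribution at this volume is 137,180 × £50.27 = £6,896,038.60.
Subtracting fixed costs: EBIT = £6,896,038.60 − £3,077,500 = £3,818,538.60. Interest = £2,285,600.00.
DOL = £6,896,038.60 ÷ £3,818,538.60 = 1.8059; DFL = £3,818,538.60 ÷ £1,532,938.60 = 2.4910.
Combined leverage = 1.8059 × 2.4910 = 4.4985.

4.50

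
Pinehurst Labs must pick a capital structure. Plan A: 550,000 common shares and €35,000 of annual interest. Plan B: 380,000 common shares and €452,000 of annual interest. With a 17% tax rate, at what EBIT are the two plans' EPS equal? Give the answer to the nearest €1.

At indifference, (EBIT − 35,000)(1 − t)/550,000 = (EBIT − 452,000)(1 − t)/380,000.
The (1 − t) factor cancels: (EBIT − 35,000) × 380,000 = (EBIT − 452,000) × 550,000.
Solving, EBIT = (452,000·550,000 − 35,000·380,000) / (550,000 − 380,000) = 235,300,000,000 / 170,000 = 1,384,117.65.

€1,384,118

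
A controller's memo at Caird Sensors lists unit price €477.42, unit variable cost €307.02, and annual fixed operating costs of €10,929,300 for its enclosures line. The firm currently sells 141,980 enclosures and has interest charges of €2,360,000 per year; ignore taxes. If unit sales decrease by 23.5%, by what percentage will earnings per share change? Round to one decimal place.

-52.1%

Contribution at this volume is 141,980 × €170.40 = €24,193,392.00.
Subtracting fixed costs: EBIT = €24,193,392.00 − €10,929,300 = €13,264,092.00.
Interest = €2,360,000.00, so EBIT − I = €10,904,092.00.
DCL = total CM / (EBIT − I) = €24,193,392.00 / €10,904,092.00 = 2.2187.
%ΔEPS = DCL × %ΔSales = 2.2187 × -23.5% = -52.1%.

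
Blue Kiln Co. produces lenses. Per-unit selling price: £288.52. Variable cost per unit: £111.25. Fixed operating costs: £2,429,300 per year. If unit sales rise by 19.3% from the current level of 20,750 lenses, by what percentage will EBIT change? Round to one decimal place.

Contribution at this volume is 20,750 × £177.27 = £3,678,352.50.
EBIT = £3,678,352.50 − £2,429,300 = £1,249,052.50.
Degree of operating leverage = £3,678,352.50 / £1,249,052.50 = 2.9449.
Operating income changes by 2.9449 × +19.3% = +56.8%.

+56.8%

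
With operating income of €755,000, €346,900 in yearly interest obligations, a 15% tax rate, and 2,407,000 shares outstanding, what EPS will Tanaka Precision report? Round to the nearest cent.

Pre-tax income = €755,000 − €346,900.00 = €408,100.00.
Net income = €408,100.00 × (1 − 0.15) = €346,885.00.
Per share: €346,885.00 / 2,407,000 shares = €0.14.

€0.14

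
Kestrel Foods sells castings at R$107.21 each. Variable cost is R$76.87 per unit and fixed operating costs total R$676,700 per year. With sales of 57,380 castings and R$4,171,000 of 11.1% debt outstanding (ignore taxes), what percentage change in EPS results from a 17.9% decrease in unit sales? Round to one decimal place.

-51.8%

At 57,380 units, contribution = 57,380 × R$30.34 = R$1,740,909.20.
Subtracting fixed costs: EBIT = R$1,740,909.20 − R$676,700 = R$1,064,209.20.
After interest of R$462,981.00, pre-tax earnings = R$601,228.20.
Degree of combined leverage = contribution ÷ (EBIT − I) = R$1,740,909.20 ÷ R$601,228.20 = 2.8956.
%ΔEPS = DCL × %ΔSales = 2.8956 × -17.9% = -51.8%.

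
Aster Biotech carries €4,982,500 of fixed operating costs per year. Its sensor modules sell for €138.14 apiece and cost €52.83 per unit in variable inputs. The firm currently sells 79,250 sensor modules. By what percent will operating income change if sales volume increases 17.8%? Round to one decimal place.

At 79,250 units, contribution = 79,250 × €85.31 = €6,760,817.50.
Subtracting fixed costs: EBIT = €6,760,817.50 − €4,982,500 = €1,778,317.50.
Degree of operating leverage = €6,760,817.50 / €1,778,317.50 = 3.8018.
%ΔEBIT = DOL × %ΔSales = 3.8018 × +17.8% = +67.7%.

+67.7%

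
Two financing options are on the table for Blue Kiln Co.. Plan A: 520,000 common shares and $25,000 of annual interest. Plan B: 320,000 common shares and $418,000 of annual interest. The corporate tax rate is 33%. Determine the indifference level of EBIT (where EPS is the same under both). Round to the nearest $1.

$1,046,800

Set EPS_A = EPS_B: (EBIT − $25,000)(1 − 0.33) ÷ 520,000 = (EBIT − $418,000)(1 − 0.33) ÷ 320,000.
The (1 − t) factor cancels: (EBIT − 25,000) × 320,000 = (EBIT − 418,000) × 520,000.
Solving, EBIT = (418,000·520,000 − 25,000·320,000) / (520,000 − 320,000) = 209,360,000,000 / 200,000 = 1,046,800.00.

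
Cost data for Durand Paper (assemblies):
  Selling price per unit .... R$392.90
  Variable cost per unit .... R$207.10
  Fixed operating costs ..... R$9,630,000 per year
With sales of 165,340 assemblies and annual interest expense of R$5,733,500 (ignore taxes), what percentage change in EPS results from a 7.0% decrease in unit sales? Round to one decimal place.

At 165,340 units, contribution = 165,340 × R$185.80 = R$30,720,172.00.
EBIT = R$30,720,172.00 − R$9,630,000 = R$21,090,172.00.
Interest = R$5,733,500.00, so EBIT − I = R$15,356,672.00.
DCL = total CM / (EBIT − I) = R$30,720,172.00 / R$15,356,672.00 = 2.0004.
EPS therefore changes by 2.0004 × (-7.0%) = -14.0%.

-14.0%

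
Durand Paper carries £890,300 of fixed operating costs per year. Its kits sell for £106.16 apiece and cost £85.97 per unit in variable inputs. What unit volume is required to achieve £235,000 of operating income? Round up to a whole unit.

55,736 kits

Each unit contributes £106.16 − £85.97 = £20.19.
Units = (FC + target) / CM = (£890,300 + £235,000) / £20.19 = 55,735.51, so 55,736 kits.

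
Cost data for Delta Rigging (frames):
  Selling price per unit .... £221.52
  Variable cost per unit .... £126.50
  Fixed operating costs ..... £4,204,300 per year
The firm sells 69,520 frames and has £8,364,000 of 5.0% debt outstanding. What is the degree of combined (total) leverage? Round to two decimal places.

At 69,520 units, contribution = 69,520 × £95.02 = £6,605,790.40.
Operating income = contribution − fixed costs = £6,605,790.40 − £4,204,300 = £2,401,490.40. Interest = £418,200.00, so EBIT − I = £1,983,290.40.
DCL = contribution ÷ (EBIT − I) = £6,605,790.40 ÷ £1,983,290.40 = 3.3307.

3.33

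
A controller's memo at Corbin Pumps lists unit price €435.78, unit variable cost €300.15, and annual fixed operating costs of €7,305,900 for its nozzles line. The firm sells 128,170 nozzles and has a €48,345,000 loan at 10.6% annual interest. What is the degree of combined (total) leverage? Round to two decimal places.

At 128,170 units, contribution = 128,170 × €135.63 = €17,383,697.10.
Subtracting fixed costs: EBIT = €17,383,697.10 − €7,305,900 = €10,077,797.10. Interest = €5,124,570.00, so EBIT − I = €4,953,227.10.
DCL = contribution ÷ (EBIT − I) = €17,383,697.10 ÷ €4,953,227.10 = 3.5096.

3.51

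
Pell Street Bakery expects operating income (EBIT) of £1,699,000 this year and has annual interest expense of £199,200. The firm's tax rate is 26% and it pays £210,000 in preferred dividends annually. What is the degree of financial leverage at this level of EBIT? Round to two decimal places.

1.40

Annual interest charges come to £199,200.00.
Pre-tax preferred-dividend burden = £210,000 ÷ (1 − 0.26) = £283,783.78.
DFL = EBIT ÷ [EBIT − I − D_p/(1−t)] = £1,699,000 ÷ [£1,699,000 − £199,200.00 − £283,783.78] = £1,699,000 ÷ £1,216,016.22 = 1.3972.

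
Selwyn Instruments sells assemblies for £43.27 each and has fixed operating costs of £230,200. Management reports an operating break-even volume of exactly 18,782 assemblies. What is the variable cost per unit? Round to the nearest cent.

At break-even, FC = Q × (P − VC), so P − VC = £230,200 ÷ 18,782 = £12.2564.
Hence VC = price − CM = £43.27 − £12.2564 = £31.01.

£31.01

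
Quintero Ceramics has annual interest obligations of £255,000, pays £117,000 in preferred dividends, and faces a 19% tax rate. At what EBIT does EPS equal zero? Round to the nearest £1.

Grossing the preferred dividend up to pre-tax terms: £117,000 / (1 − 0.19) = £144,444.44.
EPS = 0 when EBIT covers interest plus the pre-tax preferred burden: £255,000 + £144,444.44 = £399,444.44.

£399,444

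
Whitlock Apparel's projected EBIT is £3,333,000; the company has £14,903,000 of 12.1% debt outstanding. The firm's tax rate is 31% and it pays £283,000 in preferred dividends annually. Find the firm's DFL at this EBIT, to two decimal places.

Annual interest charges come to £1,803,263.00.
Pre-tax preferred-dividend burden = £283,000 ÷ (1 − 0.31) = £410,144.93.
DFL = EBIT ÷ [EBIT − I − D_p/(1−t)] = £3,333,000 ÷ [£3,333,000 − £1,803,263.00 − £410,144.93] = £3,333,000 ÷ £1,119,592.07 = 2.9770.

2.98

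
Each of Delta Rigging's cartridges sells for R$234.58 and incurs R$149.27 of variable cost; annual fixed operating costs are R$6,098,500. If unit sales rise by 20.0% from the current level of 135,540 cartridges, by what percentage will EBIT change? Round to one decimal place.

+42.3%

At 135,540 units, contribution = 135,540 × R$85.31 = R$11,562,917.40.
Subtracting fixed costs: EBIT = R$11,562,917.40 − R$6,098,500 = R$5,464,417.40.
So DOL = total CM / EBIT = R$11,562,917.40 / R$5,464,417.40 = 2.1160.
Operating income changes by 2.1160 × +20.0% = +42.3%.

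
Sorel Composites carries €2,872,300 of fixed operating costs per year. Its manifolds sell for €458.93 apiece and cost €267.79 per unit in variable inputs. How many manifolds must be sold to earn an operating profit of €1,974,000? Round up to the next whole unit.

Each unit contributes €458.93 − €267.79 = €191.14.
Need Q such that Q × €191.14 − €2,872,300 = €1,974,000, i.e. Q = €4,846,300 / €191.14 = 25,354.71 → 25,355.

25,355 manifolds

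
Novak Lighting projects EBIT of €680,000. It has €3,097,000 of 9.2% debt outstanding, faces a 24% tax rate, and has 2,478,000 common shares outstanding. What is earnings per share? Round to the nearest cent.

€0.12

Pre-tax income = €680,000 − €284,924.00 = €395,076.00.
After tax at 24%: net income = €395,076.00 × 0.76 = €300,257.76.
EPS = €300,257.76 ÷ 2,478,000 = €0.12.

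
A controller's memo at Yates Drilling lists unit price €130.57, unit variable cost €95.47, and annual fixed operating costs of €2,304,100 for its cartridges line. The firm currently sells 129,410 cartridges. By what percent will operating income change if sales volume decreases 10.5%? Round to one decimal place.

At 129,410 units, contribution = 129,410 × €35.10 = €4,542,291.00.
EBIT = €4,542,291.00 − €2,304,100 = €2,238,191.00.
Degree of operating leverage = €4,542,291.00 / €2,238,191.00 = 2.0294.
%ΔEBIT = DOL × %ΔSales = 2.0294 × -10.5% = -21.3%.

-21.3%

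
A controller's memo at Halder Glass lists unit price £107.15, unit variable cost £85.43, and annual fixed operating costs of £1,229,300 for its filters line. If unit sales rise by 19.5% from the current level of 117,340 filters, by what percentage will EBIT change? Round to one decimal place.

+37.7%

At 117,340 units, contribution = 117,340 × £21.72 = £2,548,624.80.
Subtracting fixed costs: EBIT = £2,548,624.80 − £1,229,300 = £1,319,324.80.
DOL = contribution ÷ EBIT = £2,548,624.80 ÷ £1,319,324.80 = 1.9318.
Operating income changes by 1.9318 × +19.5% = +37.7%.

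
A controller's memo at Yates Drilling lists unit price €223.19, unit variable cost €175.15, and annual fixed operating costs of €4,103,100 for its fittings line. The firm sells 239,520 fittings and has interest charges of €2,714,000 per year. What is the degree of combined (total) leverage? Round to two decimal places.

At 239,520 units, contribution = 239,520 × €48.04 = €11,506,540.80.
EBIT = €11,506,540.80 − €4,103,100 = €7,403,440.80. Interest = €2,714,000.00, so EBIT − I = €4,689,440.80.
DCL = contribution ÷ (EBIT − I) = €11,506,540.80 ÷ €4,689,440.80 = 2.4537.

2.45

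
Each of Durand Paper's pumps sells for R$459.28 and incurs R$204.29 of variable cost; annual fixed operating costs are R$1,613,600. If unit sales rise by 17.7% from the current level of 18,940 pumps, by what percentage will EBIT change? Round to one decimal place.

+26.6%

Total contribution margin = 18,940 × R$254.99 = R$4,829,510.60.
EBIT = R$4,829,510.60 − R$1,613,600 = R$3,215,910.60.
DOL = contribution ÷ EBIT = R$4,829,510.60 ÷ R$3,215,910.60 = 1.5018.
%ΔEBIT = DOL × %ΔSales = 1.5018 × +17.7% = +26.6%.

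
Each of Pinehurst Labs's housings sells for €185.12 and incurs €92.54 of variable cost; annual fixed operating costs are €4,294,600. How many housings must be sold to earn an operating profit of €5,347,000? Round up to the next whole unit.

Each unit contributes €185.12 − €92.54 = €92.58.
Required volume = (fixed costs + target profit) ÷ CM = (€4,294,600 + €5,347,000) ÷ €92.58 = 104,143.44, so 104,144 housings.

104,144 housings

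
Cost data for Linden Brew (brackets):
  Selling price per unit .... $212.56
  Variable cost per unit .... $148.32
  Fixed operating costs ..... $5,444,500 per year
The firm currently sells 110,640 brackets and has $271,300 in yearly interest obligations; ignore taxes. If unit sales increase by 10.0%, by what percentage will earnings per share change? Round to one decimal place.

+51.1%

Total contribution margin = 110,640 × $64.24 = $7,107,513.60.
EBIT = $7,107,513.60 − $5,444,500 = $1,663,013.60.
After interest of $271,300.00, pre-tax earnings = $1,391,713.60.
Degree of combined leverage = contribution ÷ (EBIT − I) = $7,107,513.60 ÷ $1,391,713.60 = 5.1070.
%ΔEPS = DCL × %ΔSales = 5.1070 × +10.0% = +51.1%.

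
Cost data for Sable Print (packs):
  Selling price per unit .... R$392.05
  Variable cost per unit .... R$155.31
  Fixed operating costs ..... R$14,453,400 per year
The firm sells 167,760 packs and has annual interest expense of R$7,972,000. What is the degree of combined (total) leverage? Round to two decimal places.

At 167,760 units, contribution = 167,760 × R$236.74 = R$39,715,502.40.
Subtracting fixed costs: EBIT = R$39,715,502.40 − R$14,453,400 = R$25,262,102.40. Interest = R$7,972,000.00.
DOL = R$39,715,502.40 ÷ R$25,262,102.40 = 1.5721; DFL = R$25,262,102.40 ÷ R$17,290,102.40 = 1.4611.
DCL = DOL × DFL = 1.5721 × 1.4611 = 2.2970.

2.30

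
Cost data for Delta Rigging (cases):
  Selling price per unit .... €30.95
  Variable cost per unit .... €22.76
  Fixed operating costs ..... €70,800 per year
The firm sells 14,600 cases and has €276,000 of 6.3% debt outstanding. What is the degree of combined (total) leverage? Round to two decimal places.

Contribution at this volume is 14,600 × €8.19 = €119,574.00.
EBIT = €119,574.00 − €70,800 = €48,774.00. Interest = €17,388.00, so EBIT − I = €31,386.00.
DCL = contribution ÷ (EBIT − I) = €119,574.00 ÷ €31,386.00 = 3.8098.

3.81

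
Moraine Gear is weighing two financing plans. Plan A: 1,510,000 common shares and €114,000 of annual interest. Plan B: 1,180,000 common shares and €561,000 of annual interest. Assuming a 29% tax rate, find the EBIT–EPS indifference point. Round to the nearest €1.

€2,159,364

At indifference, (EBIT − 114,000)(1 − t)/1,510,000 = (EBIT − 561,000)(1 − t)/1,180,000.
The (1 − t) factor cancels: (EBIT − 114,000) × 1,180,000 = (EBIT − 561,000) × 1,510,000.
Solving, EBIT = (561,000·1,510,000 − 114,000·1,180,000) / (1,510,000 − 1,180,000) = 712,590,000,000 / 330,000 = 2,159,363.64.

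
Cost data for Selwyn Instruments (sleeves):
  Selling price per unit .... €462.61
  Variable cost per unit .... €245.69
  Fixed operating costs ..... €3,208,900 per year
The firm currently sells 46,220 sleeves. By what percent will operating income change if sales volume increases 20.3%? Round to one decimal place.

+29.9%

At 46,220 units, contribution = 46,220 × €216.92 = €10,026,042.40.
EBIT = €10,026,042.40 − €3,208,900 = €6,817,142.40.
Degree of operating leverage = €10,026,042.40 / €6,817,142.40 = 1.4707.
%ΔEBIT = DOL × %ΔSales = 1.4707 × +20.3% = +29.9%.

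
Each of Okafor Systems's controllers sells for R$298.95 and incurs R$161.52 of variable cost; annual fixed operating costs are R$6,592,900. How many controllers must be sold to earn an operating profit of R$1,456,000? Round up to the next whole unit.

58,568 controllers

Contribution margin per unit = R$298.95 − R$161.52 = R$137.43.
Units = (FC + target) / CM = (R$6,592,900 + R$1,456,000) / R$137.43 = 58,567.27, so 58,568 controllers.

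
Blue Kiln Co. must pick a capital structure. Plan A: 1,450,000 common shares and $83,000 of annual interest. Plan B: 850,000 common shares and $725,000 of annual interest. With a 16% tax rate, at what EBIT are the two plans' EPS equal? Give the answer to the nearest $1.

Set EPS_A = EPS_B: (EBIT − $83,000)(1 − 0.16) ÷ 1,450,000 = (EBIT − $725,000)(1 − 0.16) ÷ 850,000.
The (1 − t) factor cancels: (EBIT − 83,000) × 850,000 = (EBIT − 725,000) × 1,450,000.
Solving, EBIT = (725,000·1,450,000 − 83,000·850,000) / (1,450,000 − 850,000) = 980,700,000,000 / 600,000 = 1,634,500.00.

$1,634,500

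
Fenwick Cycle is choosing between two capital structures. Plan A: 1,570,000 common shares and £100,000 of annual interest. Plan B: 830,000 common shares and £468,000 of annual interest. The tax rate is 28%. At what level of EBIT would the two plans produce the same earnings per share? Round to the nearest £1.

Set EPS_A = EPS_B: (EBIT − £100,000)(1 − 0.28) ÷ 1,570,000 = (EBIT − £468,000)(1 − 0.28) ÷ 830,000.
The (1 − t) factor cancels: (EBIT − 100,000) × 830,000 = (EBIT − 468,000) × 1,570,000.
Solving, EBIT = (468,000·1,570,000 − 100,000·830,000) / (1,570,000 − 830,000) = 651,760,000,000 / 740,000 = 880,756.76.

£880,757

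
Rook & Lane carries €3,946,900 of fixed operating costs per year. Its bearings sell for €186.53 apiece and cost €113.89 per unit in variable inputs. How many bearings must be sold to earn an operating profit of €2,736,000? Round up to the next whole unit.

Each unit contributes €186.53 − €113.89 = €72.64.
Required volume = (fixed costs + target profit) ÷ CM = (€3,946,900 + €2,736,000) ÷ €72.64 = 92,000.28, so 92,001 bearings.

92,001 bearings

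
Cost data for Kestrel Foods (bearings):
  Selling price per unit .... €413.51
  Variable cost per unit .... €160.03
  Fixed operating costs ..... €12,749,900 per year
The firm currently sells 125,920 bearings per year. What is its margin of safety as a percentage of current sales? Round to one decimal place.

Unit CM = price − variable cost = €413.51 − €160.03 = €253.48. Break-even units = €12,749,900 ÷ €253.48 = 50,299.43; break-even revenue = 50,299.43 × €413.51 = €20,799,318.09.
Actual sales revenue = 125,920 × €413.51 = €52,069,179.20.
Margin of safety = (€52,069,179.20 − €20,799,318.09) ÷ €52,069,179.20 = 60.1%.

60.1%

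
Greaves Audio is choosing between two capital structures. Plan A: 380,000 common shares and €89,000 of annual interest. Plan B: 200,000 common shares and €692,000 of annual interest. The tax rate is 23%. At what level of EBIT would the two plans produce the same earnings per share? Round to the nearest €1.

Set EPS_A = EPS_B: (EBIT − €89,000)(1 − 0.23) ÷ 380,000 = (EBIT − €692,000)(1 − 0.23) ÷ 200,000.
The (1 − t) factor cancels: (EBIT − 89,000) × 200,000 = (EBIT − 692,000) × 380,000.
Solving, EBIT = (692,000·380,000 − 89,000·200,000) / (380,000 − 200,000) = 245,160,000,000 / 180,000 = 1,362,000.00.

€1,362,000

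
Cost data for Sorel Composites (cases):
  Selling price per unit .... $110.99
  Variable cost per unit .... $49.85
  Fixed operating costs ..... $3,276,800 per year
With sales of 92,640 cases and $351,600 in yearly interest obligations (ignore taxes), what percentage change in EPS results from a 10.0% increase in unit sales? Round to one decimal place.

+27.8%

Contribution at this volume is 92,640 × $61.14 = $5,664,009.60.
EBIT = $5,664,009.60 − $3,276,800 = $2,387,209.60.
After interest of $351,600.00, pre-tax earnings = $2,035,609.60.
DCL = total CM / (EBIT − I) = $5,664,009.60 / $2,035,609.60 = 2.7825.
%ΔEPS = DCL × %ΔSales = 2.7825 × +10.0% = +27.8%.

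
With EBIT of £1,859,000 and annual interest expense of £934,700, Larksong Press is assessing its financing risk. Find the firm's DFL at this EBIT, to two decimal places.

Interest = £934,700.00.
DFL = EBIT ÷ (EBIT − I) = £1,859,000 ÷ (£1,859,000 − £934,700.00) = £1,859,000 ÷ £924,300.00 = 2.0113.

2.01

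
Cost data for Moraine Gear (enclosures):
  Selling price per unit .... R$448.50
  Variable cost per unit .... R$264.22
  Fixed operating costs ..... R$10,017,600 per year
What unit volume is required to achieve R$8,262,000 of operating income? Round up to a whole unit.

Each unit contributes R$448.50 − R$264.22 = R$184.28.
Need Q such that Q × R$184.28 − R$10,017,600 = R$8,262,000, i.e. Q = R$18,279,600 / R$184.28 = 99,194.70 → 99,195.

99,195 enclosures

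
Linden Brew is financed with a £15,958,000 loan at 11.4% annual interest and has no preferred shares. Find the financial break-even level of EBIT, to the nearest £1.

£1,819,212

Annual interest = 11.4% × £15,958,000 = £1,819,212.00.
Without preferred stock the financial break-even is simply EBIT = interest = £1,819,212.00.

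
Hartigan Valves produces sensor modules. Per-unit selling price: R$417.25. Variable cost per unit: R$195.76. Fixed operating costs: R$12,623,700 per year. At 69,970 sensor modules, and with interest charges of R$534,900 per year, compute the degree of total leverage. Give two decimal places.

6.63

Contribution at this volume is 69,970 × R$221.49 = R$15,497,655.30.
Operating income = contribution − fixed costs = R$15,497,655.30 − R$12,623,700 = R$2,873,955.30. Interest = R$534,900.00.
DOL = R$15,497,655.30 ÷ R$2,873,955.30 = 5.3924; DFL = R$2,873,955.30 ÷ R$2,339,055.30 = 1.2287.
Combined leverage = 5.3924 × 1.2287 = 6.6256.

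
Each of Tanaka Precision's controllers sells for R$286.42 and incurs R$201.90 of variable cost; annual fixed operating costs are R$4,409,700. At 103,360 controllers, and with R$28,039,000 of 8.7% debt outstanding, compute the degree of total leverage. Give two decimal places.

Contribution at this volume is 103,360 × R$84.52 = R$8,735,987.20.
Subtracting fixed costs: EBIT = R$8,735,987.20 − R$4,409,700 = R$4,326,287.20. Interest = R$2,439,393.00, so EBIT − I = R$1,886,894.20.
Degree of total leverage = total CM / (EBIT − interest) = R$8,735,987.20 / R$1,886,894.20 = 4.6298.

4.63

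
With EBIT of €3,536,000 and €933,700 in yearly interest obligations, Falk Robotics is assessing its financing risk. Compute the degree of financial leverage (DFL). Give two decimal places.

1.36

Annual interest charges come to €933,700.00.
DFL = EBIT ÷ (EBIT − I) = €3,536,000 ÷ (€3,536,000 − €933,700.00) = €3,536,000 ÷ €2,602,300.00 = 1.3588.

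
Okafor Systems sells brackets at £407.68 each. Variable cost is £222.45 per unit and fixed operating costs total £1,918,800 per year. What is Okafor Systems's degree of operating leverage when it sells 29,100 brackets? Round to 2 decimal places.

1.55

Contribution at this volume is 29,100 × £185.23 = £5,390,193.00.
Operating income = contribution − fixed costs = £5,390,193.00 − £1,918,800 = £3,471,393.00.
So DOL = total CM / EBIT = £5,390,193.00 / £3,471,393.00 = 1.5527.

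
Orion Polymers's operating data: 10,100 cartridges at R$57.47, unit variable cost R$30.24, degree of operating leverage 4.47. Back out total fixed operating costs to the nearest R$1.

At 10,100 units, contribution = 10,100 × R$27.23 = R$275,023.00.
DOL = contribution / EBIT, so EBIT = R$275,023.00 / 4.47 = R$61,526.40.
Fixed costs = CM − EBIT = R$275,023.00 − R$61,526.40 = R$213,497.

R$213,497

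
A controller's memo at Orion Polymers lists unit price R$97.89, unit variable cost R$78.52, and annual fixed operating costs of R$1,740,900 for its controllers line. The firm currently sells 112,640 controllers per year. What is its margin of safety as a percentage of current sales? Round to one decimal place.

Unit CM = price − variable cost = R$97.89 − R$78.52 = R$19.37. Break-even units = R$1,740,900 ÷ R$19.37 = 89,876.10; break-even revenue = 89,876.10 × R$97.89 = R$8,797,971.14.
Current sales = 112,640 × R$97.89 = R$11,026,329.60.
Margin of safety = (R$11,026,329.60 − R$8,797,971.14) ÷ R$11,026,329.60 = 20.2%.

20.2%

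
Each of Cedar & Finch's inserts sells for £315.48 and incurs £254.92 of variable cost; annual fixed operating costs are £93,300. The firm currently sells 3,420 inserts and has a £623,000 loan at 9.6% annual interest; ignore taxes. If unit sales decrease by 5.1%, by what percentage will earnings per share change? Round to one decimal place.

Contribution at this volume is 3,420 × £60.56 = £207,115.20.
Operating income = contribution − fixed costs = £207,115.20 − £93,300 = £113,815.20.
After interest of £59,808.00, pre-tax earnings = £54,007.20.
Degree of combined leverage = contribution ÷ (EBIT − I) = £207,115.20 ÷ £54,007.20 = 3.8350.
EPS therefore changes by 3.8350 × (-5.1%) = -19.6%.

-19.6%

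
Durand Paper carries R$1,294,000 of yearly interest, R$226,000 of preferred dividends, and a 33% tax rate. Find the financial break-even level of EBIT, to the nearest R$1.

Preferred dividends are paid after tax, so their pre-tax equivalent is R$226,000 ÷ (1 − 0.33) = R$337,313.43.
EPS = 0 when EBIT covers interest plus the pre-tax preferred burden: R$1,294,000 + R$337,313.43 = R$1,631,313.43.

R$1,631,313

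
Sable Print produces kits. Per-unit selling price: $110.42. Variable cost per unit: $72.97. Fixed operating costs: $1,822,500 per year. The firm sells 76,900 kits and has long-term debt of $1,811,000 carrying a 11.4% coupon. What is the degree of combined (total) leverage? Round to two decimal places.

Contribution at this volume is 76,900 × $37.45 = $2,879,905.00.
EBIT = $2,879,905.00 − $1,822,500 = $1,057,405.00. Interest = $206,454.00.
DOL = $2,879,905.00 ÷ $1,057,405.00 = 2.7236; DFL = $1,057,405.00 ÷ $850,951.00 = 1.2426.
DCL = DOL × DFL = 2.7236 × 1.2426 = 3.3843.

3.38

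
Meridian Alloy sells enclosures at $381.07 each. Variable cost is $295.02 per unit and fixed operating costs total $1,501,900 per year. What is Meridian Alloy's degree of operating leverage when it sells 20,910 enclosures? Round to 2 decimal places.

Contribution at this volume is 20,910 × $86.05 = $1,799,305.50.
Operating income = contribution − fixed costs = $1,799,305.50 − $1,501,900 = $297,405.50.
Degree of operating leverage = $1,799,305.50 / $297,405.50 = 6.0500.

6.05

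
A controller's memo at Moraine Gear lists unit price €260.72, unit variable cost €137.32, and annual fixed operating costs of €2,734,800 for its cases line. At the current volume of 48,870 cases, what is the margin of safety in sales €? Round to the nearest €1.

€6,963,290

Unit CM = price − variable cost = €260.72 − €137.32 = €123.40. Break-even units = €2,734,800 ÷ €123.40 = 22,162.07; break-even revenue = 22,162.07 × €260.72 = €5,778,096.08.
Current sales = 48,870 × €260.72 = €12,741,386.40.
Margin of safety = €12,741,386.40 − €5,778,096.08 = €6,963,290.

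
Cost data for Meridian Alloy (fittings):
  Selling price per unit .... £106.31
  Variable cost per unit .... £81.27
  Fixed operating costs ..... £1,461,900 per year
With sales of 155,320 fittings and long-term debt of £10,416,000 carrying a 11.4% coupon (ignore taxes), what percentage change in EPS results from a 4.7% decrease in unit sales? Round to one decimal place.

-14.7%

Contribution at this volume is 155,320 × £25.04 = £3,889,212.80.
EBIT = £3,889,212.80 − £1,461,900 = £2,427,312.80.
Interest = £1,187,424.00, so EBIT − I = £1,239,888.80.
Degree of combined leverage = contribution ÷ (EBIT − I) = £3,889,212.80 ÷ £1,239,888.80 = 3.1367.
%ΔEPS = DCL × %ΔSales = 3.1367 × -4.7% = -14.7%.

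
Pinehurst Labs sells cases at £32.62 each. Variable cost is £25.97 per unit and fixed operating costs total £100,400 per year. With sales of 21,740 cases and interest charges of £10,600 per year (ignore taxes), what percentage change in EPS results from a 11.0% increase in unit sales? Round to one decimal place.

+47.4%

Total contribution margin = 21,740 × £6.65 = £144,571.00.
Subtracting fixed costs: EBIT = £144,571.00 − £100,400 = £44,171.00.
Interest = £10,600.00, so EBIT − I = £33,571.00.
DCL = total CM / (EBIT − I) = £144,571.00 / £33,571.00 = 4.3064.
EPS therefore changes by 4.3064 × (+11.0%) = +47.4%.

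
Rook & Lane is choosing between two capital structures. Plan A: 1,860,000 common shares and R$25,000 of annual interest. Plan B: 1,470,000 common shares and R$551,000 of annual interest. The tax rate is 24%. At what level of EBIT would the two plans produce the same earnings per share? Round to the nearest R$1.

Set EPS_A = EPS_B: (EBIT − R$25,000)(1 − 0.24) ÷ 1,860,000 = (EBIT − R$551,000)(1 − 0.24) ÷ 1,470,000.
The (1 − t) factor cancels: (EBIT − 25,000) × 1,470,000 = (EBIT − 551,000) × 1,860,000.
Solving, EBIT = (551,000·1,860,000 − 25,000·1,470,000) / (1,860,000 − 1,470,000) = 988,110,000,000 / 390,000 = 2,533,615.38.

R$2,533,615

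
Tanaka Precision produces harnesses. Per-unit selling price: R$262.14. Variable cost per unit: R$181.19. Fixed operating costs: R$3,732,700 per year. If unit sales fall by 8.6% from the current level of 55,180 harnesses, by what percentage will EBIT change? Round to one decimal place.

-52.3%

At 55,180 units, contribution = 55,180 × R$80.95 = R$4,466,821.00.
Subtracting fixed costs: EBIT = R$4,466,821.00 − R$3,732,700 = R$734,121.00.
So DOL = total CM / EBIT = R$4,466,821.00 / R$734,121.00 = 6.0846.
Operating income changes by 6.0846 × -8.6% = -52.3%.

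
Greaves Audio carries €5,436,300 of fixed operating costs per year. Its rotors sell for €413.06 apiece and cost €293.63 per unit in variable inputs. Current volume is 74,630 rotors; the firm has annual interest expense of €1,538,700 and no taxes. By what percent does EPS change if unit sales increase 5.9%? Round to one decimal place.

Contribution at this volume is 74,630 × €119.43 = €8,913,060.90.
Subtracting fixed costs: EBIT = €8,913,060.90 − €5,436,300 = €3,476,760.90.
Interest = €1,538,700.00, so EBIT − I = €1,938,060.90.
DCL = total CM / (EBIT − I) = €8,913,060.90 / €1,938,060.90 = 4.5990.
%ΔEPS = DCL × %ΔSales = 4.5990 × +5.9% = +27.1%.

+27.1%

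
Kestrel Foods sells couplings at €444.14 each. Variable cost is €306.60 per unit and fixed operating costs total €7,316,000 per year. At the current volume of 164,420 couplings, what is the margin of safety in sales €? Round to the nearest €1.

Each unit contributes €444.14 − €306.60 = €137.54. Break-even units = €7,316,000 ÷ €137.54 = 53,191.80; break-even revenue = 53,191.80 × €444.14 = €23,624,605.50.
Current sales = 164,420 × €444.14 = €73,025,498.80.
Margin of safety = €73,025,498.80 − €23,624,605.50 = €49,400,893.

€49,400,893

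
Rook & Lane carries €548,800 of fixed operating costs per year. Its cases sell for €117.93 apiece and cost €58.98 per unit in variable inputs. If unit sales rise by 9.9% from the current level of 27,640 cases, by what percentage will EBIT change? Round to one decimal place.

At 27,640 units, contribution = 27,640 × €58.95 = €1,629,378.00.
Operating income = contribution − fixed costs = €1,629,378.00 − €548,800 = €1,080,578.00.
Degree of operating leverage = €1,629,378.00 / €1,080,578.00 = 1.5079.
Operating income changes by 1.5079 × +9.9% = +14.9%.

+14.9%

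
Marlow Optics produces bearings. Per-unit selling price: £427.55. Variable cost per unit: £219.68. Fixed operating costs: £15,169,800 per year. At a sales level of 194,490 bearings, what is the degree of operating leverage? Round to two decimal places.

1.60

Total contribution margin = 194,490 × £207.87 = £40,428,636.30.
Operating income = contribution − fixed costs = £40,428,636.30 − £15,169,800 = £25,258,836.30.
Degree of operating leverage = £40,428,636.30 / £25,258,836.30 = 1.6006.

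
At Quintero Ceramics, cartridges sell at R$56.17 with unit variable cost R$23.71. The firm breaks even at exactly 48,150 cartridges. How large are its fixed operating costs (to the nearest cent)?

R$1,562,949.00

Contribution margin per unit = R$56.17 − R$23.71 = R$32.46.
Fixed costs = break-even units × CM = 48,150 × R$32.46 = R$1,562,949.00.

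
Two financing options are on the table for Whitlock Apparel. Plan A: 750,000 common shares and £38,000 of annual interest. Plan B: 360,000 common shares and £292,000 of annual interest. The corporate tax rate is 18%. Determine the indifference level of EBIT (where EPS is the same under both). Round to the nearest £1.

£526,462

At indifference, (EBIT − 38,000)(1 − t)/750,000 = (EBIT − 292,000)(1 − t)/360,000.
The (1 − t) factor cancels: (EBIT − 38,000) × 360,000 = (EBIT − 292,000) × 750,000.
Solving, EBIT = (292,000·750,000 − 38,000·360,000) / (750,000 − 360,000) = 205,320,000,000 / 390,000 = 526,461.54.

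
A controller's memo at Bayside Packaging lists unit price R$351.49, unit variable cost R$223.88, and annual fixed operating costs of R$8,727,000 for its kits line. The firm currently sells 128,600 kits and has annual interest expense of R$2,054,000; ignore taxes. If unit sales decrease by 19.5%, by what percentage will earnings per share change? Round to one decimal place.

-56.8%

At 128,600 units, contribution = 128,600 × R$127.61 = R$16,410,646.00.
Operating income = contribution − fixed costs = R$16,410,646.00 − R$8,727,000 = R$7,683,646.00.
After interest of R$2,054,000.00, pre-tax earnings = R$5,629,646.00.
DCL = total CM / (EBIT − I) = R$16,410,646.00 / R$5,629,646.00 = 2.9150.
%ΔEPS = DCL × %ΔSales = 2.9150 × -19.5% = -56.8%.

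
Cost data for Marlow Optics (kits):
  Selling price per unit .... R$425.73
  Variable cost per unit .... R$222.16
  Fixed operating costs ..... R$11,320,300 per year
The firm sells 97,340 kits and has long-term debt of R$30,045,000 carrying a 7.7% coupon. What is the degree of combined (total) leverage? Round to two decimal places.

Total contribution margin = 97,340 × R$203.57 = R$19,815,503.80.
Subtracting fixed costs: EBIT = R$19,815,503.80 − R$11,320,300 = R$8,495,203.80. Interest = R$2,313,465.00.
DOL = R$19,815,503.80 ÷ R$8,495,203.80 = 2.3326; DFL = R$8,495,203.80 ÷ R$6,181,738.80 = 1.3742.
DCL = DOL × DFL = 2.3326 × 1.3742 = 3.2055.

3.21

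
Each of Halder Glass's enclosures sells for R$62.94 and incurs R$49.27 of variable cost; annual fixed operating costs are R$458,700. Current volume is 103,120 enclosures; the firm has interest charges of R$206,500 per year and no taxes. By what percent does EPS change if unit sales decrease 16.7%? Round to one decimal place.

-31.6%

Total contribution margin = 103,120 × R$13.67 = R$1,409,650.40.
Subtracting fixed costs: EBIT = R$1,409,650.40 − R$458,700 = R$950,950.40.
Interest = R$206,500.00, so EBIT − I = R$744,450.40.
Degree of combined leverage = contribution ÷ (EBIT − I) = R$1,409,650.40 ÷ R$744,450.40 = 1.8935.
%ΔEPS = DCL × %ΔSales = 1.8935 × -16.7% = -31.6%.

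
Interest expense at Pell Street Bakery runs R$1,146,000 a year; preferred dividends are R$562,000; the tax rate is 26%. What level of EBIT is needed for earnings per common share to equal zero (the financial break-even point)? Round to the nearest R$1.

R$1,905,459

Preferred dividends are paid after tax, so their pre-tax equivalent is R$562,000 ÷ (1 − 0.26) = R$759,459.46.
Financial break-even EBIT = interest + D_p ÷ (1 − t) = R$1,146,000 + R$759,459.46 = R$1,905,459.46.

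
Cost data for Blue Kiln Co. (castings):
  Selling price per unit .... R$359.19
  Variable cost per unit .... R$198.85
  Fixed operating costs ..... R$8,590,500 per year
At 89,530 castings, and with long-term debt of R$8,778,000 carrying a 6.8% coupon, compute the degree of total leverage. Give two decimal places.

2.78

At 89,530 units, contribution = 89,530 × R$160.34 = R$14,355,240.20.
EBIT = R$14,355,240.20 − R$8,590,500 = R$5,764,740.20. Interest = R$596,904.00.
DOL = R$14,355,240.20 ÷ R$5,764,740.20 = 2.4902; DFL = R$5,764,740.20 ÷ R$5,167,836.20 = 1.1155.
DCL = DOL × DFL = 2.4902 × 1.1155 = 2.7778.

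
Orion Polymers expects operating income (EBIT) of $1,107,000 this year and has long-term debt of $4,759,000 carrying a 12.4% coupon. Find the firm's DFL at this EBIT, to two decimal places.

2.14

Annual interest charges come to $590,116.00.
Degree of financial leverage = EBIT / (EBIT − interest) = $1,107,000 / $516,884.00 = 2.1417.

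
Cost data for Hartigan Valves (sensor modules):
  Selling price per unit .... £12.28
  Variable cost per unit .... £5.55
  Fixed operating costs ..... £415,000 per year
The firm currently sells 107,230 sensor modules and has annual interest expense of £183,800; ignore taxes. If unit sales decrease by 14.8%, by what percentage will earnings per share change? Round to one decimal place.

-86.9%

At 107,230 units, contribution = 107,230 × £6.73 = £721,657.90.
EBIT = £721,657.90 − £415,000 = £306,657.90.
After interest of £183,800.00, pre-tax earnings = £122,857.90.
Degree of combined leverage = contribution ÷ (EBIT − I) = £721,657.90 ÷ £122,857.90 = 5.8739.
%ΔEPS = DCL × %ΔSales = 5.8739 × -14.8% = -86.9%.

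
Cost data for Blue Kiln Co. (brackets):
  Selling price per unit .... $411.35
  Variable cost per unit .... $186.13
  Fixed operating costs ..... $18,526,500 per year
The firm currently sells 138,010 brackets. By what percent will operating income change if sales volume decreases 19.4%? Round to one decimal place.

Contribution at this volume is 138,010 × $225.22 = $31,082,612.20.
Subtracting fixed costs: EBIT = $31,082,612.20 − $18,526,500 = $12,556,112.20.
Degree of operating leverage = $31,082,612.20 / $12,556,112.20 = 2.4755.
So EBIT moves 2.4755 × (-19.4%) = -48.0%.

-48.0%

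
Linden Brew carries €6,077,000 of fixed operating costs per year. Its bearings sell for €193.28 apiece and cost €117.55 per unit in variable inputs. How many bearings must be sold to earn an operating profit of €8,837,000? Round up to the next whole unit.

196,937 bearings

Contribution margin per unit = €193.28 − €117.55 = €75.73.
Units = (FC + target) / CM = (€6,077,000 + €8,837,000) / €75.73 = 196,936.48, so 196,937 bearings.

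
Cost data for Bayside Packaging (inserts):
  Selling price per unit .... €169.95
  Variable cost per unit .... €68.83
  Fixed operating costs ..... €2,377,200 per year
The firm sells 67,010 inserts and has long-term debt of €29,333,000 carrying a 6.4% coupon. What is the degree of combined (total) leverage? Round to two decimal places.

Contribution at this volume is 67,010 × €101.12 = €6,776,051.20.
Subtracting fixed costs: EBIT = €6,776,051.20 − €2,377,200 = €4,398,851.20. Interest = €1,877,312.00.
DOL = €6,776,051.20 ÷ €4,398,851.20 = 1.5404; DFL = €4,398,851.20 ÷ €2,521,539.20 = 1.7445.
DCL = DOL × DFL = 1.5404 × 1.7445 = 2.6872.

2.69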